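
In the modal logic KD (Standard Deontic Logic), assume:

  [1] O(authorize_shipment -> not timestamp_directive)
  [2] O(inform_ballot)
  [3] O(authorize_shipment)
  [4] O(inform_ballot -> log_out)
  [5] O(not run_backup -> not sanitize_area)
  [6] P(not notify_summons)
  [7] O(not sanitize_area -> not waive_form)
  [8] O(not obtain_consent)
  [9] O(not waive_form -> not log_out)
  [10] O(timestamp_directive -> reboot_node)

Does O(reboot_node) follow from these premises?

Premise 10 is O(timestamp_directive -> reboot_node), but O(timestamp_directive) is not derivable from the premises, so it does not yield O(reboot_node).
No other premise forces O(reboot_node). An ideal world satisfying every premise can still have reboot_node false, so O(reboot_node) is not derivable.

No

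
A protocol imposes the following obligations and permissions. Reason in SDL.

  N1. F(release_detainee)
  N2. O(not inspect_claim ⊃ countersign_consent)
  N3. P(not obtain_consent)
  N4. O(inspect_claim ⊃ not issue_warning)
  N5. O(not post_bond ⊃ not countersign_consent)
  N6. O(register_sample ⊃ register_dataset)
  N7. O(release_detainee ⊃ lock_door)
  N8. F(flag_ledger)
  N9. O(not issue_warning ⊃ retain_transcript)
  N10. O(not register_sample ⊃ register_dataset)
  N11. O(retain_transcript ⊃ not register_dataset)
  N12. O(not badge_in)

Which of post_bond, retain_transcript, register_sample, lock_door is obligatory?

post_bond

Premises 10 and 6 are O(not register_sample ⊃ register_dataset) and O(register_sample ⊃ register_dataset); every ideal world satisfies not register_sample or register_sample, so in either case register_dataset holds — hence O(register_dataset).
Premise 11, O(retain_transcript ⊃ not register_dataset), contraposes to O(register_dataset ⊃ not retain_transcript); with O(register_dataset) we get O(not retain_transcript).
Premise 9, O(not issue_warning ⊃ retain_transcript), contraposes to O(not retain_transcript ⊃ issue_warning); with O(not retain_transcript) we get O(issue_warning).
Premise 4 is O(inspect_claim ⊃ not issue_warning); contrapositively O(issue_warning ⊃ not inspect_claim). Since O(issue_warning) holds, K gives O(not inspect_claim).
From O(not inspect_claim) and premise 2, O(not inspect_claim ⊃ countersign_consent), we obtain O(countersign_consent).
The contrapositive of premise 5 (O(not post_bond ⊃ not countersign_consent)) is O(countersign_consent ⊃ post_bond), and O(countersign_consent) is already established, so O(post_bond).
So O(post_bond) holds — post_bond is obligatory. None of the other listed options is made obligatory by any chain of premises.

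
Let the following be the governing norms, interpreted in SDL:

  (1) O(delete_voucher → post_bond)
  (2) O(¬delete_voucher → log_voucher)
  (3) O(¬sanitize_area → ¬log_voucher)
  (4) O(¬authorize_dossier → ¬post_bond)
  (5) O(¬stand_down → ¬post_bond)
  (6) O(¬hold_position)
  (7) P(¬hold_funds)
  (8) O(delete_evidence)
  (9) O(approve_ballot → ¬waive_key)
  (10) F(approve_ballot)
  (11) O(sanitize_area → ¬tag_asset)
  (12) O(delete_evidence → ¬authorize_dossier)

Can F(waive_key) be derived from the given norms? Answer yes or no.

No

Premise 9 is O(approve_ballot → ¬waive_key), but O(approve_ballot) is not derivable from the premises, so it does not yield O(¬waive_key).
No other premise forces O(¬waive_key). An ideal world satisfying every premise can still have waive_key true, so F(waive_key) is not derivable.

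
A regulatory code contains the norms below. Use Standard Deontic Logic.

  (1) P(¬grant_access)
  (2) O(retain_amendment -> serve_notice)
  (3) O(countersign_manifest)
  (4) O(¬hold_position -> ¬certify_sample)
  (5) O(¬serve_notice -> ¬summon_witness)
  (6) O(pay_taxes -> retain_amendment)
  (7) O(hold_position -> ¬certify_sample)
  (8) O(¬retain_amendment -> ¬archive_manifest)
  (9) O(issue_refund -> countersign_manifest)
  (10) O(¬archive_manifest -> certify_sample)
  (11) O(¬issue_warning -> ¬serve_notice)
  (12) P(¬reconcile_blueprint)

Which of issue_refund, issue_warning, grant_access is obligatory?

Premises 7 and 4 are O(hold_position -> ¬certify_sample) and O(¬hold_position -> ¬certify_sample); every ideal world satisfies hold_position or ¬hold_position, so in either case ¬certify_sample holds — hence O(¬certify_sample).
The contrapositive of premise 10 (O(¬archive_manifest -> certify_sample)) is O(¬certify_sample -> archive_manifest), and O(¬certify_sample) is already established, so O(archive_manifest).
Premise 8 is O(¬retain_amendment -> ¬archive_manifest); contrapositively O(archive_manifest -> retain_amendment). Since O(archive_manifest) holds, K gives O(retain_amendment).
Premise 2 is O(retain_amendment -> serve_notice); since O(retain_amendment), deontic closure gives O(serve_notice).
Premise 11, O(¬issue_warning -> ¬serve_notice), contraposes to O(serve_notice -> issue_warning); with O(serve_notice) we get O(issue_warning).
So O(issue_warning) holds — issue_warning is obligatory. None of the other listed options is made obligatory by any chain of premises.

issue_warning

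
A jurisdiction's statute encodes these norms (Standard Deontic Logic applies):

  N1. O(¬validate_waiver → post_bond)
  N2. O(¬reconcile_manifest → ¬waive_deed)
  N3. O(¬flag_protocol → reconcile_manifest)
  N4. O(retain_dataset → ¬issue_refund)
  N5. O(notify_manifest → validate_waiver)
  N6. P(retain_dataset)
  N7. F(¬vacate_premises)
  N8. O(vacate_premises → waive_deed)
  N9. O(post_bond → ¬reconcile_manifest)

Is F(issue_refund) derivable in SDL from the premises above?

Premise 4 is O(retain_dataset → ¬issue_refund), but O(retain_dataset) is not derivable from the premises (the permission P(retain_dataset) asserts only ¬O(¬retain_dataset), not O(retain_dataset)), so it does not yield O(¬issue_refund).
No other premise forces O(¬issue_refund). An ideal world satisfying every premise can still have issue_refund true, so F(issue_refund) is not derivable.

No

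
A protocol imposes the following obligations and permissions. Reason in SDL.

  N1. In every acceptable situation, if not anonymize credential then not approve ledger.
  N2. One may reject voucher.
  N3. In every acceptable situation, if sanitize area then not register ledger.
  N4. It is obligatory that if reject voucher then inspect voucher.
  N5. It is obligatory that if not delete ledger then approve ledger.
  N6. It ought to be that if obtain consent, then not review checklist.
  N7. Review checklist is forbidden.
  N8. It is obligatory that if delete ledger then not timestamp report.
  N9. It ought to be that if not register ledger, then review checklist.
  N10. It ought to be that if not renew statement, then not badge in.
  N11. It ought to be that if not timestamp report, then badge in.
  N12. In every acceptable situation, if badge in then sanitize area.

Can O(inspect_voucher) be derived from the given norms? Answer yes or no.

Premise 4 is O(reject_voucher → inspect_voucher), but O(reject_voucher) is not derivable from the premises (the permission P(reject_voucher) asserts only ¬O(¬reject_voucher), not O(reject_voucher)), so it does not yield O(inspect_voucher).
No other premise forces O(inspect_voucher). An ideal world satisfying every premise can still have inspect_voucher false, so O(inspect_voucher) is not derivable.

No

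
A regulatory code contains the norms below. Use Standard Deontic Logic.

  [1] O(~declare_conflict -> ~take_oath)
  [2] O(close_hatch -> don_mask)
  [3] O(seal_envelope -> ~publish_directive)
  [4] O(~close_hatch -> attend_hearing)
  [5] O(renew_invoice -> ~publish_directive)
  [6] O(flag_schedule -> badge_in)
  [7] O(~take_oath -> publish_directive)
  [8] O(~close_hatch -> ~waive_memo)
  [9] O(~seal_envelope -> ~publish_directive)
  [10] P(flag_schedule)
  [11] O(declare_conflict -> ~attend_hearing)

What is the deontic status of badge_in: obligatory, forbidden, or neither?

Premise 6 is O(flag_schedule -> badge_in), but O(flag_schedule) is not derivable from the premises (the permission P(flag_schedule) asserts only ~O(~flag_schedule), not O(flag_schedule)), so it does not yield O(badge_in).
No premise or chain of K-axiom applications forces O(badge_in), and none forces O(~badge_in). So badge_in is neither obligatory nor forbidden under these norms.

Neither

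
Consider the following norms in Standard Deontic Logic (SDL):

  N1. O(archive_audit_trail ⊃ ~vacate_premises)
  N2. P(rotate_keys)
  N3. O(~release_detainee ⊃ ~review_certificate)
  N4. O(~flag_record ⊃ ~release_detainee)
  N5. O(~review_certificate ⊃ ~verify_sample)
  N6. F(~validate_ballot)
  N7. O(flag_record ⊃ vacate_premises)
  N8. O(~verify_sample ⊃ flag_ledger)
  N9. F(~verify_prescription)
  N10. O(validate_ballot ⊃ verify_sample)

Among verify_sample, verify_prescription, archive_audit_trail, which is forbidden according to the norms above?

archive_audit_trail

Premise 6, F(~validate_ballot), is equivalent to O(validate_ballot).
With premise 10, O(validate_ballot ⊃ verify_sample), the K-axiom yields O(verify_sample).
The contrapositive of premise 5 (O(~review_certificate ⊃ ~verify_sample)) is O(verify_sample ⊃ review_certificate), and O(verify_sample) is already established, so O(review_certificate).
Premise 3 is O(~release_detainee ⊃ ~review_certificate); contrapositively O(review_certificate ⊃ release_detainee). Since O(review_certificate) holds, K gives O(release_detainee).
Premise 4 is O(~flag_record ⊃ ~release_detainee); contrapositively O(release_detainee ⊃ flag_record). Since O(release_detainee) holds, K gives O(flag_record).
Premise 7 is O(flag_record ⊃ vacate_premises); since O(flag_record), deontic closure gives O(vacate_premises).
Premise 1, O(archive_audit_trail ⊃ ~vacate_premises), contraposes to O(vacate_premises ⊃ ~archive_audit_trail); with O(vacate_premises) we get O(~archive_audit_trail).
So O(~archive_audit_trail) holds, i.e. archive_audit_trail is forbidden. None of the other listed options is forbidden under the premises.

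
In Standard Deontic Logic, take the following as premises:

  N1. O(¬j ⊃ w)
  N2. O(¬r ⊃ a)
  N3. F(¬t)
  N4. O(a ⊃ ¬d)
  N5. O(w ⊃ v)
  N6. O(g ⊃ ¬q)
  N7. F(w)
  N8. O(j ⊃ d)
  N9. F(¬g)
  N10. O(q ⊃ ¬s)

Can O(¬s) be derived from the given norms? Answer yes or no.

No

Premise 10 is O(q ⊃ ¬s), but O(q) is not derivable from the premises, so it does not yield O(¬s).
No other premise forces O(¬s). An ideal world satisfying every premise can still have ¬s false, so O(¬s) is not derivable.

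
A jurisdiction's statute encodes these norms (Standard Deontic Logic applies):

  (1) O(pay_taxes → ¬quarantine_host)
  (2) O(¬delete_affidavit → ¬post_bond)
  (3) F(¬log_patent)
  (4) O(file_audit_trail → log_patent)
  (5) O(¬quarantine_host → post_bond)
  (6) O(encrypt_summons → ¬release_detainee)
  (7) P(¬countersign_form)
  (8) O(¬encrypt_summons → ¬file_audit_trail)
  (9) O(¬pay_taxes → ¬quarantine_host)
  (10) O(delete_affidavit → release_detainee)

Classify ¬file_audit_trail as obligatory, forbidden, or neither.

Premises 1 and 9 are O(pay_taxes → ¬quarantine_host) and O(¬pay_taxes → ¬quarantine_host); every ideal world satisfies pay_taxes or ¬pay_taxes, so in either case ¬quarantine_host holds — hence O(¬quarantine_host).
Premise 5 is O(¬quarantine_host → post_bond); since O(¬quarantine_host), deontic closure gives O(post_bond).
Premise 2 is O(¬delete_affidavit → ¬post_bond); contrapositively O(post_bond → delete_affidavit). Since O(post_bond) holds, K gives O(delete_affidavit).
With premise 10, O(delete_affidavit → release_detainee), the K-axiom yields O(release_detainee).
The contrapositive of premise 6 (O(encrypt_summons → ¬release_detainee)) is O(release_detainee → ¬encrypt_summons), and O(release_detainee) is already established, so O(¬encrypt_summons).
Premise 8 is O(¬encrypt_summons → ¬file_audit_trail); since O(¬encrypt_summons), deontic closure gives O(¬file_audit_trail).
Premises 3, 4, 7 do not contribute to this derivation.
Hence ¬file_audit_trail is obligatory.

Obligatory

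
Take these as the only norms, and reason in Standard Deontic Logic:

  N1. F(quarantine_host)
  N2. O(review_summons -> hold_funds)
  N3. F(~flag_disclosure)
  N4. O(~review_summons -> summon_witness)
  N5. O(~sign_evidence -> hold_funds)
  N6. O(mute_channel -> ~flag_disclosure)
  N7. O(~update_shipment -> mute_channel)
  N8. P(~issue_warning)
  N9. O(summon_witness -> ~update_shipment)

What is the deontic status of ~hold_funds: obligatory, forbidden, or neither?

Premise 3, F(~flag_disclosure), is equivalent to O(flag_disclosure).
Premise 6 is O(mute_channel -> ~flag_disclosure); contrapositively O(flag_disclosure -> ~mute_channel). Since O(flag_disclosure) holds, K gives O(~mute_channel).
Premise 7, O(~update_shipment -> mute_channel), contraposes to O(~mute_channel -> update_shipment); with O(~mute_channel) we get O(update_shipment).
Premise 9, O(summon_witness -> ~update_shipment), contraposes to O(update_shipment -> ~summon_witness); with O(update_shipment) we get O(~summon_witness).
Premise 4 is O(~review_summons -> summon_witness); contrapositively O(~summon_witness -> review_summons). Since O(~summon_witness) holds, K gives O(review_summons).
Applying K to premise 2 (O(review_summons -> hold_funds)) and O(review_summons) yields O(hold_funds).
Premises 1, 5, 8 do not contribute to this derivation.
Thus O(hold_funds), which is F(~hold_funds): ~hold_funds is forbidden.

Forbidden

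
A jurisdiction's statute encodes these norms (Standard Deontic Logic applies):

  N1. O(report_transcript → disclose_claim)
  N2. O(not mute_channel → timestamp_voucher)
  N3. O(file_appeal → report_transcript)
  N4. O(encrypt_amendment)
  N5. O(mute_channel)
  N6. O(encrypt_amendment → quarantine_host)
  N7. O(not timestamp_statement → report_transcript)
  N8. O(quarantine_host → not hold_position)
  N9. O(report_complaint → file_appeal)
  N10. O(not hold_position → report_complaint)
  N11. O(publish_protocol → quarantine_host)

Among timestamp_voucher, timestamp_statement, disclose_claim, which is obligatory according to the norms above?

From premise 4 we have O(encrypt_amendment).
Premise 6 is O(encrypt_amendment → quarantine_host); since O(encrypt_amendment), deontic closure gives O(quarantine_host).
Applying K to premise 8 (O(quarantine_host → not hold_position)) and O(quarantine_host) yields O(not hold_position).
Applying K to premise 10 (O(not hold_position → report_complaint)) and O(not hold_position) yields O(report_complaint).
From O(report_complaint) and premise 9, O(report_complaint → file_appeal), we obtain O(file_appeal).
With premise 3, O(file_appeal → report_transcript), the K-axiom yields O(report_transcript).
Premise 1 is O(report_transcript → disclose_claim); since O(report_transcript), deontic closure gives O(disclose_claim).
So O(disclose_claim) holds — disclose_claim is obligatory. None of the other listed options is made obligatory by any chain of premises.

disclose_claim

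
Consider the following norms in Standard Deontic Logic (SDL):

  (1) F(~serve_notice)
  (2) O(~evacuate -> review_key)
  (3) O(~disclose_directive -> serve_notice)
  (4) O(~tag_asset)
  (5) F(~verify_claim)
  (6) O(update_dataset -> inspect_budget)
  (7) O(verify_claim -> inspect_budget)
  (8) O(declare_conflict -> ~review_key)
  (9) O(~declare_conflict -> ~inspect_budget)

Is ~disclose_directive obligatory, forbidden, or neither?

Premise 3 is O(~disclose_directive -> serve_notice); even if O(serve_notice) held, inferring O(~disclose_directive) would be affirming the consequent — invalid.
No premise or chain of K-axiom applications forces O(~disclose_directive), and none forces O(disclose_directive). So ~disclose_directive is neither obligatory nor forbidden under these norms.

Neither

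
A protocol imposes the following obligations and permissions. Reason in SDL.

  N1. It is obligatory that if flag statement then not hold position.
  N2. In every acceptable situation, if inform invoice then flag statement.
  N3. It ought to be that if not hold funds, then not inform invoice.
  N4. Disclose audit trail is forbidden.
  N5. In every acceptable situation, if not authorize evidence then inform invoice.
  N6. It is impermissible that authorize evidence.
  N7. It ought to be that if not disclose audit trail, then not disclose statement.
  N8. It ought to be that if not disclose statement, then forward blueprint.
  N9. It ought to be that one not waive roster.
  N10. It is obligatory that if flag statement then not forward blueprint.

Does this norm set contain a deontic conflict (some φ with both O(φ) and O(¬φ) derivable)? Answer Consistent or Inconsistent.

Inconsistent

F(disclose_audit_trail) at premise 4 means O(¬disclose_audit_trail).
Applying K to premise 7 (O(¬disclose_audit_trail → ¬disclose_statement)) and O(¬disclose_audit_trail) yields O(¬disclose_statement).
Premise 8 is O(¬disclose_statement → forward_blueprint); since O(¬disclose_statement), deontic closure gives O(forward_blueprint).
Premise 10 is O(flag_statement → ¬forward_blueprint); contrapositively O(forward_blueprint → ¬flag_statement). Since O(forward_blueprint) holds, K gives O(¬flag_statement).
The contrapositive of premise 2 (O(inform_invoice → flag_statement)) is O(¬flag_statement → ¬inform_invoice), and O(¬flag_statement) is already established, so O(¬inform_invoice).
Premise 5, O(¬authorize_evidence → inform_invoice), contraposes to O(¬inform_invoice → authorize_evidence); with O(¬inform_invoice) we get O(authorize_evidence).
However, F(authorize_evidence) at premise 6 amounts to O(¬authorize_evidence).
We now have both O(authorize_evidence) and O(¬authorize_evidence) — authorize_evidence is simultaneously obligatory and forbidden, violating the D-axiom.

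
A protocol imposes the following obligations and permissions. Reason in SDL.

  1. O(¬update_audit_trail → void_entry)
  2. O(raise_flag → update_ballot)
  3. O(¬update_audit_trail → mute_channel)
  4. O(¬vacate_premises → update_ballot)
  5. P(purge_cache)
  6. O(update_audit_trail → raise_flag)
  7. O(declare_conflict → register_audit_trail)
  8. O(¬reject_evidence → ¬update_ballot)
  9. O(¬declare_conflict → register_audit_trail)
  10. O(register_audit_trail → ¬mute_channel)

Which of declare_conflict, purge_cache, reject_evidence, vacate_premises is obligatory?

By case analysis on declare_conflict: premise 7 gives O(declare_conflict → register_audit_trail) and premise 9 gives O(¬declare_conflict → register_audit_trail), so O(register_audit_trail) either way.
Applying K to premise 10 (O(register_audit_trail → ¬mute_channel)) and O(register_audit_trail) yields O(¬mute_channel).
Premise 3, O(¬update_audit_trail → mute_channel), contraposes to O(¬mute_channel → update_audit_trail); with O(¬mute_channel) we get O(update_audit_trail).
With premise 6, O(update_audit_trail → raise_flag), the K-axiom yields O(raise_flag).
With premise 2, O(raise_flag → update_ballot), the K-axiom yields O(update_ballot).
The contrapositive of premise 8 (O(¬reject_evidence → ¬update_ballot)) is O(update_ballot → reject_evidence), and O(update_ballot) is already established, so O(reject_evidence).
So O(reject_evidence) holds — reject_evidence is obligatory. None of the other listed options is made obligatory by any chain of premises.

reject_evidence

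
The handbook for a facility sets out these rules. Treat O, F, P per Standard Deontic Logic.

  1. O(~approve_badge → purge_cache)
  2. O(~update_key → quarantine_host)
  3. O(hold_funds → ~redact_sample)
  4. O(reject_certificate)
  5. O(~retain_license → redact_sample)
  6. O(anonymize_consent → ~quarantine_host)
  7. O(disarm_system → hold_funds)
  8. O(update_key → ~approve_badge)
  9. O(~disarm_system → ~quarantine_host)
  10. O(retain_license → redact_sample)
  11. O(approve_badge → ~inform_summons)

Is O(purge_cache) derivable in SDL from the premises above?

By case analysis on ~retain_license: premise 5 gives O(~retain_license → redact_sample) and premise 10 gives O(retain_license → redact_sample), so O(redact_sample) either way.
The contrapositive of premise 3 (O(hold_funds → ~redact_sample)) is O(redact_sample → ~hold_funds), and O(redact_sample) is already established, so O(~hold_funds).
Premise 7, O(disarm_system → hold_funds), contraposes to O(~hold_funds → ~disarm_system); with O(~hold_funds) we get O(~disarm_system).
From O(~disarm_system) and premise 9, O(~disarm_system → ~quarantine_host), we obtain O(~quarantine_host).
The contrapositive of premise 2 (O(~update_key → quarantine_host)) is O(~quarantine_host → update_key), and O(~quarantine_host) is already established, so O(update_key).
Premise 8 is O(update_key → ~approve_badge); since O(update_key), deontic closure gives O(~approve_badge).
Premise 1 is O(~approve_badge → purge_cache); since O(~approve_badge), deontic closure gives O(purge_cache).
Premises 4, 6, 11 do not contribute to this derivation.
So O(purge_cache) follows.

Yes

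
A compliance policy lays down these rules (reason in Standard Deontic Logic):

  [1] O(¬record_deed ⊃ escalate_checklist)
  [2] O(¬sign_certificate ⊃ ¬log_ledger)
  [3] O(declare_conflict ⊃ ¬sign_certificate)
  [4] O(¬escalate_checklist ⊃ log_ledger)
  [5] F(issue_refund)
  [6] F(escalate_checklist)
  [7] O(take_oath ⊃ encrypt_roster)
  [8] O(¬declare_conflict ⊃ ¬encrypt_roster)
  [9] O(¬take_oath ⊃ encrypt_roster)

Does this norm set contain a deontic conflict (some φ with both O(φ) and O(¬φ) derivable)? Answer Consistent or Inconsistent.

Premises 7 and 9 cover both cases: O(take_oath ⊃ encrypt_roster) and O(¬take_oath ⊃ encrypt_roster). Since take_oath ∨ ¬take_oath is a tautology, O(encrypt_roster) follows.
Premise 8 is O(¬declare_conflict ⊃ ¬encrypt_roster); contrapositively O(encrypt_roster ⊃ declare_conflict). Since O(encrypt_roster) holds, K gives O(declare_conflict).
With premise 3, O(declare_conflict ⊃ ¬sign_certificate), the K-axiom yields O(¬sign_certificate).
Applying K to premise 2 (O(¬sign_certificate ⊃ ¬log_ledger)) and O(¬sign_certificate) yields O(¬log_ledger).
The contrapositive of premise 4 (O(¬escalate_checklist ⊃ log_ledger)) is O(¬log_ledger ⊃ escalate_checklist), and O(¬log_ledger) is already established, so O(escalate_checklist).
But premise 6, F(escalate_checklist), means O(¬escalate_checklist).
We now have both O(escalate_checklist) and O(¬escalate_checklist) — escalate_checklist is simultaneously obligatory and forbidden, violating the D-axiom.

Inconsistent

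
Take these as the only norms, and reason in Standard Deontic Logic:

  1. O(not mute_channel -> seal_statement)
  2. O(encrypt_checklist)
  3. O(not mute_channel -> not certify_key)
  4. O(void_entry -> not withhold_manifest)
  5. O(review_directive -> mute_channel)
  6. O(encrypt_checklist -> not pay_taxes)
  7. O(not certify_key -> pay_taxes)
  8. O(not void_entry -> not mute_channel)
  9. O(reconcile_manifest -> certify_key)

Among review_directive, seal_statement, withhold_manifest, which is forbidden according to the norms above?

Premise 2 gives O(encrypt_checklist).
Premise 6 is O(encrypt_checklist -> not pay_taxes); since O(encrypt_checklist), deontic closure gives O(not pay_taxes).
Premise 7 is O(not certify_key -> pay_taxes); contrapositively O(not pay_taxes -> certify_key). Since O(not pay_taxes) holds, K gives O(certify_key).
The contrapositive of premise 3 (O(not mute_channel -> not certify_key)) is O(certify_key -> mute_channel), and O(certify_key) is already established, so O(mute_channel).
The contrapositive of premise 8 (O(not void_entry -> not mute_channel)) is O(mute_channel -> void_entry), and O(mute_channel) is already established, so O(void_entry).
Applying K to premise 4 (O(void_entry -> not withhold_manifest)) and O(void_entry) yields O(not withhold_manifest).
So O(not withhold_manifest) holds, i.e. withhold_manifest is forbidden. None of the other listed options is forbidden under the premises.

withhold_manifest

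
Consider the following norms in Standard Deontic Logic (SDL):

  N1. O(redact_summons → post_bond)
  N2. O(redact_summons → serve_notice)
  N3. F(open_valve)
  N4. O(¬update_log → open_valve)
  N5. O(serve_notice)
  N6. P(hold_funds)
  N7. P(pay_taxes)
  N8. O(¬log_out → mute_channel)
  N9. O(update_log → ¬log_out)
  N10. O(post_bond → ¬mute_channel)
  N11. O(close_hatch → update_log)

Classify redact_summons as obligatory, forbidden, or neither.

Forbidden

F(open_valve) at premise 3 means O(¬open_valve).
Premise 4, O(¬update_log → open_valve), contraposes to O(¬open_valve → update_log); with O(¬open_valve) we get O(update_log).
With premise 9, O(update_log → ¬log_out), the K-axiom yields O(¬log_out).
From O(¬log_out) and premise 8, O(¬log_out → mute_channel), we obtain O(mute_channel).
Premise 10, O(post_bond → ¬mute_channel), contraposes to O(mute_channel → ¬post_bond); with O(mute_channel) we get O(¬post_bond).
The contrapositive of premise 1 (O(redact_summons → post_bond)) is O(¬post_bond → ¬redact_summons), and O(¬post_bond) is already established, so O(¬redact_summons).
Premises 2, 5, 6, 7, 11 do not contribute to this derivation.
Thus O(¬redact_summons), which is F(redact_summons): redact_summons is forbidden.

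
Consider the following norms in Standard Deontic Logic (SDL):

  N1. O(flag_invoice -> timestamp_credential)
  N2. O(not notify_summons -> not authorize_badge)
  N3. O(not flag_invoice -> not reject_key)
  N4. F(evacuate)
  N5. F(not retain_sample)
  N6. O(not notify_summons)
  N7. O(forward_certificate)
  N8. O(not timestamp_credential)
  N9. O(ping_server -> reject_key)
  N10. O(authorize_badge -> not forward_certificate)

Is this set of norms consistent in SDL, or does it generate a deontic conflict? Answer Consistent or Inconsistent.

Consistent

Premise 10 is O(authorize_badge -> not forward_certificate), but O(authorize_badge) is not derivable from the premises, so it does not yield O(not forward_certificate).
So O(not forward_certificate) is not derivable, and the apparent clash with O(forward_certificate) does not arise.
A world satisfying every obligation exists (e.g. authorize_badge=false, evacuate=false, flag_invoice=false, forward_certificate=true, notify_summons=false, ping_server=false, reject_key=false, retain_sample=true, timestamp_credential=false); no atom is both obligatory and forbidden, so the set is consistent.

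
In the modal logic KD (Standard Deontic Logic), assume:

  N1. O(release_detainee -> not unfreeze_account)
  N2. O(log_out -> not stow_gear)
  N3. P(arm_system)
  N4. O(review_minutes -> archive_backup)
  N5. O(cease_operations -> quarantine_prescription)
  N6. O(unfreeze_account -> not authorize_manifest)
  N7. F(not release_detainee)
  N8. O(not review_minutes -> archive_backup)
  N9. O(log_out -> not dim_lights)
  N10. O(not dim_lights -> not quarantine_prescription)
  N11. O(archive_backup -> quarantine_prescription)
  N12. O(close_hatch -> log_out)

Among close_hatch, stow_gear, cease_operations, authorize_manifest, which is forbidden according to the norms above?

By case analysis on not review_minutes: premise 8 gives O(not review_minutes -> archive_backup) and premise 4 gives O(review_minutes -> archive_backup), so O(archive_backup) either way.
With premise 11, O(archive_backup -> quarantine_prescription), the K-axiom yields O(quarantine_prescription).
The contrapositive of premise 10 (O(not dim_lights -> not quarantine_prescription)) is O(quarantine_prescription -> dim_lights), and O(quarantine_prescription) is already established, so O(dim_lights).
Premise 9, O(log_out -> not dim_lights), contraposes to O(dim_lights -> not log_out); with O(dim_lights) we get O(not log_out).
Premise 12 is O(close_hatch -> log_out); contrapositively O(not log_out -> not close_hatch). Since O(not log_out) holds, K gives O(not close_hatch).
So O(not close_hatch) holds, i.e. close_hatch is forbidden. None of the other listed options is forbidden under the premises.

close_hatch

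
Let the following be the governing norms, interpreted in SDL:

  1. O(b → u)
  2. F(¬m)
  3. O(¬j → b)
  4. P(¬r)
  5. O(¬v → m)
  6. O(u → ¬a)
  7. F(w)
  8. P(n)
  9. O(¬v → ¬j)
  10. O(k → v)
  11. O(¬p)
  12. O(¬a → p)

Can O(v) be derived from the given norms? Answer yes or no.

From premise 11 we have O(¬p).
Premise 12, O(¬a → p), contraposes to O(¬p → a); with O(¬p) we get O(a).
Premise 6, O(u → ¬a), contraposes to O(a → ¬u); with O(a) we get O(¬u).
Premise 1, O(b → u), contraposes to O(¬u → ¬b); with O(¬u) we get O(¬b).
Premise 3, O(¬j → b), contraposes to O(¬b → j); with O(¬b) we get O(j).
The contrapositive of premise 9 (O(¬v → ¬j)) is O(j → v), and O(j) is already established, so O(v).
Premises 2, 4, 5, 7, 8, 10 do not contribute to this derivation.
So O(v) follows.

Yes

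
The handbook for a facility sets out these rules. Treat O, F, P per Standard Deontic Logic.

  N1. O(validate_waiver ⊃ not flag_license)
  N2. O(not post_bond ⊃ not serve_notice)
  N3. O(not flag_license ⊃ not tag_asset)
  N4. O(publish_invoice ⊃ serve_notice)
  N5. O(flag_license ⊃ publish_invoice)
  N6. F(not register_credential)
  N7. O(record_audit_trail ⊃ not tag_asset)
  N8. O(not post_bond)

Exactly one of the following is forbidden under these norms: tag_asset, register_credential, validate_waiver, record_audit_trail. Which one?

Premise 8 gives O(not post_bond).
Applying K to premise 2 (O(not post_bond ⊃ not serve_notice)) and O(not post_bond) yields O(not serve_notice).
The contrapositive of premise 4 (O(publish_invoice ⊃ serve_notice)) is O(not serve_notice ⊃ not publish_invoice), and O(not serve_notice) is already established, so O(not publish_invoice).
Premise 5, O(flag_license ⊃ publish_invoice), contraposes to O(not publish_invoice ⊃ not flag_license); with O(not publish_invoice) we get O(not flag_license).
Applying K to premise 3 (O(not flag_license ⊃ not tag_asset)) and O(not flag_license) yields O(not tag_asset).
So O(not tag_asset) holds, i.e. tag_asset is forbidden. None of the other listed options is forbidden under the premises.

tag_asset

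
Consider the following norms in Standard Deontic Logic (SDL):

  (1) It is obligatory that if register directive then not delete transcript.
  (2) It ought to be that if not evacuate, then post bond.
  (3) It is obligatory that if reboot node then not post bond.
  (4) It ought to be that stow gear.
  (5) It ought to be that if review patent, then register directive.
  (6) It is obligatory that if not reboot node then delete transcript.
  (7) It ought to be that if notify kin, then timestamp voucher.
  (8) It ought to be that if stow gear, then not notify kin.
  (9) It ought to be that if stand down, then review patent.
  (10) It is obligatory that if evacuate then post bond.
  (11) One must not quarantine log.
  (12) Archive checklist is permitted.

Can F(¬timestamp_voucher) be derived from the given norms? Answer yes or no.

No

Premise 7 is O(notify_kin → timestamp_voucher), but O(notify_kin) is not derivable from the premises, so it does not yield O(timestamp_voucher).
No other premise forces O(timestamp_voucher). An ideal world satisfying every premise can still have ¬timestamp_voucher true, so F(¬timestamp_voucher) is not derivable.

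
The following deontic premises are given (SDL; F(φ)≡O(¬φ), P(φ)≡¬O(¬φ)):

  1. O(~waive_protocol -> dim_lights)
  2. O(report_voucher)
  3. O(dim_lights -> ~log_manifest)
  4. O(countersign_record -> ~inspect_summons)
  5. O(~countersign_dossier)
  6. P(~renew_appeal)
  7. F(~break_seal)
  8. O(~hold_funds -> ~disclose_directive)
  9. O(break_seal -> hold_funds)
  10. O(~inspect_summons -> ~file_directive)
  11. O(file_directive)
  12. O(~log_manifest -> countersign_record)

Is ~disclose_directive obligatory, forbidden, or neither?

Neither

Premise 8 is O(~hold_funds -> ~disclose_directive), but O(~hold_funds) is not derivable from the premises, so it does not yield O(~disclose_directive).
No premise or chain of K-axiom applications forces O(~disclose_directive), and none forces O(disclose_directive). So ~disclose_directive is neither obligatory nor forbidden under these norms.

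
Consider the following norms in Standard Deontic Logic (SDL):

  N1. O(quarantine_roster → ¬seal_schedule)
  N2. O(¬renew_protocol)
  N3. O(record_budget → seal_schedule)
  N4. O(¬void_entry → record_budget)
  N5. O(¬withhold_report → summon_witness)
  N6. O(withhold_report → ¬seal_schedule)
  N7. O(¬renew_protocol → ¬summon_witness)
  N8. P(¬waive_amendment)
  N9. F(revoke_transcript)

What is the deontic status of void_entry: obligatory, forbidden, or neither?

Obligatory

From premise 2 we have O(¬renew_protocol).
From O(¬renew_protocol) and premise 7, O(¬renew_protocol → ¬summon_witness), we obtain O(¬summon_witness).
Premise 5, O(¬withhold_report → summon_witness), contraposes to O(¬summon_witness → withhold_report); with O(¬summon_witness) we get O(withhold_report).
Premise 6 is O(withhold_report → ¬seal_schedule); since O(withhold_report), deontic closure gives O(¬seal_schedule).
Premise 3, O(record_budget → seal_schedule), contraposes to O(¬seal_schedule → ¬record_budget); with O(¬seal_schedule) we get O(¬record_budget).
The contrapositive of premise 4 (O(¬void_entry → record_budget)) is O(¬record_budget → void_entry), and O(¬record_budget) is already established, so O(void_entry).
Premises 1, 8, 9 do not contribute to this derivation.
Hence void_entry is obligatory.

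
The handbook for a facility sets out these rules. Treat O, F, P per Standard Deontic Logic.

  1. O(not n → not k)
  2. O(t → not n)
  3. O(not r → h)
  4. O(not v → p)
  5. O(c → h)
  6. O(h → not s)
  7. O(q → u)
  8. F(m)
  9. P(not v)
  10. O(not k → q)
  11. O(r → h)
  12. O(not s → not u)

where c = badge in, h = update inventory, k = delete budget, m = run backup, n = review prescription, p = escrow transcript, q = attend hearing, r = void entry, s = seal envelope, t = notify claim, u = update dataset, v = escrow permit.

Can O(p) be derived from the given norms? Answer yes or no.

Premise 4 is O(not v → p), but O(not v) is not derivable from the premises (the permission P(not v) asserts only not O(v), not O(not v)), so it does not yield O(p).
No other premise forces O(p). An ideal world satisfying every premise can still have p false, so O(p) is not derivable.

No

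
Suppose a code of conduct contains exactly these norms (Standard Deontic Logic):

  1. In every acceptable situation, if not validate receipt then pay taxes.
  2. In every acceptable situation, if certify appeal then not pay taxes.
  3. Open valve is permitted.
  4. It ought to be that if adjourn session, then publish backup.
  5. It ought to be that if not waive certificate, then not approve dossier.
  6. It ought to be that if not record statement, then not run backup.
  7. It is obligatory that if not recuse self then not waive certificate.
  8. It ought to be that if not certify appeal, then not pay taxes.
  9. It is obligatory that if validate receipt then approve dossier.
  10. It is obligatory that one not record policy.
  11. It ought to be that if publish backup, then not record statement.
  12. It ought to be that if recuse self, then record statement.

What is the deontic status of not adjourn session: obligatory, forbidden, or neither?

Obligatory

Premises 8 and 2 cover both cases: O(¬certify_appeal → ¬pay_taxes) and O(certify_appeal → ¬pay_taxes). Since ¬certify_appeal ∨ certify_appeal is a tautology, O(¬pay_taxes) follows.
Premise 1 is O(¬validate_receipt → pay_taxes); contrapositively O(¬pay_taxes → validate_receipt). Since O(¬pay_taxes) holds, K gives O(validate_receipt).
From O(validate_receipt) and premise 9, O(validate_receipt → approve_dossier), we obtain O(approve_dossier).
Premise 5, O(¬waive_certificate → ¬approve_dossier), contraposes to O(approve_dossier → waive_certificate); with O(approve_dossier) we get O(waive_certificate).
The contrapositive of premise 7 (O(¬recuse_self → ¬waive_certificate)) is O(waive_certificate → recuse_self), and O(waive_certificate) is already established, so O(recuse_self).
From O(recuse_self) and premise 12, O(recuse_self → record_statement), we obtain O(record_statement).
Premise 11, O(publish_backup → ¬record_statement), contraposes to O(record_statement → ¬publish_backup); with O(record_statement) we get O(¬publish_backup).
Premise 4, O(adjourn_session → publish_backup), contraposes to O(¬publish_backup → ¬adjourn_session); with O(¬publish_backup) we get O(¬adjourn_session).
Premises 3, 6, 10 do not contribute to this derivation.
Hence ¬adjourn_session is obligatory.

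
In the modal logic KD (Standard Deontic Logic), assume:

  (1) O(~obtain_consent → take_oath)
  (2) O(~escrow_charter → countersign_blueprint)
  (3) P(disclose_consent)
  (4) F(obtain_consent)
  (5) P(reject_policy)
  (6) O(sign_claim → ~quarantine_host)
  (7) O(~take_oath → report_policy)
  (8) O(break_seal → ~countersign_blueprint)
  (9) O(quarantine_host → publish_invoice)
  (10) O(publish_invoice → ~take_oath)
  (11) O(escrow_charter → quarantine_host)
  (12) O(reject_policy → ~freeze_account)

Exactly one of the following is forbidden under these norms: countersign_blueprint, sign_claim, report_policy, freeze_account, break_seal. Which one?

Premise 4 is F(obtain_consent), i.e. O(~obtain_consent).
From O(~obtain_consent) and premise 1, O(~obtain_consent → take_oath), we obtain O(take_oath).
Premise 10, O(publish_invoice → ~take_oath), contraposes to O(take_oath → ~publish_invoice); with O(take_oath) we get O(~publish_invoice).
Premise 9, O(quarantine_host → publish_invoice), contraposes to O(~publish_invoice → ~quarantine_host); with O(~publish_invoice) we get O(~quarantine_host).
Premise 11 is O(escrow_charter → quarantine_host); contrapositively O(~quarantine_host → ~escrow_charter). Since O(~quarantine_host) holds, K gives O(~escrow_charter).
Applying K to premise 2 (O(~escrow_charter → countersign_blueprint)) and O(~escrow_charter) yields O(countersign_blueprint).
The contrapositive of premise 8 (O(break_seal → ~countersign_blueprint)) is O(countersign_blueprint → ~break_seal), and O(countersign_blueprint) is already established, so O(~break_seal).
So O(~break_seal) holds, i.e. break_seal is forbidden. None of the other listed options is forbidden under the premises.

break_seal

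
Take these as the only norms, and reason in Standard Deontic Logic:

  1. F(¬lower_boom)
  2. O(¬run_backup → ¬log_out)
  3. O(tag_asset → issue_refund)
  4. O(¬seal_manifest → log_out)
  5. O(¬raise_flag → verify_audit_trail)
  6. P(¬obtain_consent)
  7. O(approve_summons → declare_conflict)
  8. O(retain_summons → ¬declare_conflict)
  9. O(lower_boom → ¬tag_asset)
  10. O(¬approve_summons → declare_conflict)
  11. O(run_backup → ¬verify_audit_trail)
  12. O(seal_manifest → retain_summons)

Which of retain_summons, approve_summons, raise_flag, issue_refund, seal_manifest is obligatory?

Premises 7 and 10 are O(approve_summons → declare_conflict) and O(¬approve_summons → declare_conflict); every ideal world satisfies approve_summons or ¬approve_summons, so in either case declare_conflict holds — hence O(declare_conflict).
Premise 8 is O(retain_summons → ¬declare_conflict); contrapositively O(declare_conflict → ¬retain_summons). Since O(declare_conflict) holds, K gives O(¬retain_summons).
The contrapositive of premise 12 (O(seal_manifest → retain_summons)) is O(¬retain_summons → ¬seal_manifest), and O(¬retain_summons) is already established, so O(¬seal_manifest).
With premise 4, O(¬seal_manifest → log_out), the K-axiom yields O(log_out).
The contrapositive of premise 2 (O(¬run_backup → ¬log_out)) is O(log_out → run_backup), and O(log_out) is already established, so O(run_backup).
From O(run_backup) and premise 11, O(run_backup → ¬verify_audit_trail), we obtain O(¬verify_audit_trail).
Premise 5 is O(¬raise_flag → verify_audit_trail); contrapositively O(¬verify_audit_trail → raise_flag). Since O(¬verify_audit_trail) holds, K gives O(raise_flag).
So O(raise_flag) holds — raise_flag is obligatory. None of the other listed options is made obligatory by any chain of premises.

raise_flag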